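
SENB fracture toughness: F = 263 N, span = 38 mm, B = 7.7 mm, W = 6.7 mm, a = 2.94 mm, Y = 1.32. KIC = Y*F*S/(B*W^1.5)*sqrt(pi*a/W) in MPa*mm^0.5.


KIC = 1.32*263*38/(7.7*6.7^1.5)*sqrt(pi*2.94/6.7) = 115.99

115.99


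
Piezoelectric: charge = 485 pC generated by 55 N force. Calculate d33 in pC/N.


d33 = 485 / 55 = 8.8 pC/N

8.8


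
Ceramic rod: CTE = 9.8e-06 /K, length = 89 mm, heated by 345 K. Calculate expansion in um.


dL = 9.8e-06 * 89 * 345 * 1000 = 300.909 um

300.909


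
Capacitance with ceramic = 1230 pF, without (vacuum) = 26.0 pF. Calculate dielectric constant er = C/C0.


er = 1230 / 26.0 = 47.31

47.31


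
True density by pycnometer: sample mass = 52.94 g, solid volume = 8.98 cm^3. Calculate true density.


TD = 52.94 / 8.98 = 5.895 g/cm^3

5.895


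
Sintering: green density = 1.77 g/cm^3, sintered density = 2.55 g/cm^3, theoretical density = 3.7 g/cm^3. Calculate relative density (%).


Relative = 2.55 / 3.7 * 100 = 68.9%

68.9


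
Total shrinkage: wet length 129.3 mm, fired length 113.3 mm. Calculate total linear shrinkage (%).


TS = (129.3 - 113.3) / 129.3 * 100 = 12.37%

12.37


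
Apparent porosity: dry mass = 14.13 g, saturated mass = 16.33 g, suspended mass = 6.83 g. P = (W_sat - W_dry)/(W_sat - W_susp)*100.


P = (16.33 - 14.13) / (16.33 - 6.83) * 100 = 2.2 / 9.5 * 100 = 23.2%

23.2


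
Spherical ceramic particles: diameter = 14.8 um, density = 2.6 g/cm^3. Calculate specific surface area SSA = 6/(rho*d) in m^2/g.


SSA = 6 / (2.6 * 14.8) = 0.156 m^2/g

0.156


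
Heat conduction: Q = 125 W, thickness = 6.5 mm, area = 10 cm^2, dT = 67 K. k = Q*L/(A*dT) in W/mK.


k = 125*6.5/1000/(10/10000*67) = 12.13 W/mK

12.13


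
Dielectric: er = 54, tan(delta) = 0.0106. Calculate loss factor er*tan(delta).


Loss = 54 * 0.0106 = 0.572

0.572


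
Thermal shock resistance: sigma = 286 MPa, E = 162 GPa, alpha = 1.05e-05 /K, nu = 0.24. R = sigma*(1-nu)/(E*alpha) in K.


R = 286*(1-0.24)/(162*1000*1.05e-05) = 128 K

128


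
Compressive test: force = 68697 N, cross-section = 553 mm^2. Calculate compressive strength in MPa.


CS = 68697 / 553 = 124.2 MPa

124.2


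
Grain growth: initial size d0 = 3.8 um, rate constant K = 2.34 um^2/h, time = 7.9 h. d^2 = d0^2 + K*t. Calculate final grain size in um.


d^2 = 3.8^2 + 2.34*7.9 = 32.926
d = sqrt(32.926) = 5.74 um

5.74


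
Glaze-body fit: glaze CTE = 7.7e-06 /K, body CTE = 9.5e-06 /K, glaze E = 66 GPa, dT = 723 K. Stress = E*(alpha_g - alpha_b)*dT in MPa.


Stress = 66*1000*(7.7e-06 - 9.5e-06)*723 = -85.9 MPa

-85.9


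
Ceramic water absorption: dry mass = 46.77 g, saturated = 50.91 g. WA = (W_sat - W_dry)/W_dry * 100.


WA = (50.91 - 46.77) / 46.77 * 100 = 8.85%

8.85


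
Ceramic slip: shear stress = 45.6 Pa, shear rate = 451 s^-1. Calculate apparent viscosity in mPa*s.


eta = tau/gamma * 1000 = 45.6/451 * 1000 = 101.1 mPa*s

101.1


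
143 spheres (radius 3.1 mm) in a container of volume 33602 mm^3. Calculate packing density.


V_sphere = 4/3*pi*3.1^3 = 124.7882 mm^3
Total V = 143*124.7882 = 17844.7126 mm^3
PD = 17844.7126 / 33602 = 0.531

0.531


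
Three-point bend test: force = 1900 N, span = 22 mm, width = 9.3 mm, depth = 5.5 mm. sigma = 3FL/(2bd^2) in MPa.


sigma = 3*1900*22/(2*9.3*5.5^2) = 222.9 MPa

222.9


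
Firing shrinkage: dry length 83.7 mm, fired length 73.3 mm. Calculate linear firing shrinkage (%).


FS = (83.7 - 73.3) / 83.7 * 100 = 12.43%

12.43


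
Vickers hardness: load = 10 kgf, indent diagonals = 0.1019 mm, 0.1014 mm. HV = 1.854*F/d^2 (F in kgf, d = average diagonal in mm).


d_avg = (0.1019+0.1014)/2 = 0.10165 mm
HV = 1.854*10/0.10165^2 = 1794

1794


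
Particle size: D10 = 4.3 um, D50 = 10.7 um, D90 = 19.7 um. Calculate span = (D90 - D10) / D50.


Span = (19.7 - 4.3) / 10.7 = 15.4 / 10.7 = 1.439

1.439


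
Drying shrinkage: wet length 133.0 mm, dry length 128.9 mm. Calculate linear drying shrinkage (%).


DS = (133.0 - 128.9) / 133.0 * 100 = 3.08%

3.08


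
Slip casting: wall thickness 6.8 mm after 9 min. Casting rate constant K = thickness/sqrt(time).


K = 6.8 / sqrt(9) = 6.8 / 3.0 = 2.267 mm/min^0.5

2.267


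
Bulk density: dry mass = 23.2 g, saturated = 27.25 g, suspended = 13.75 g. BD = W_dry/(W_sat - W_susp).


BD = 23.2 / (27.25 - 13.75) = 23.2 / 13.5 = 1.719 g/cm^3

1.719


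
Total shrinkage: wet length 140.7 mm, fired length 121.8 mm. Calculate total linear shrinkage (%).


TS = (140.7 - 121.8) / 140.7 * 100 = 13.43%

13.43


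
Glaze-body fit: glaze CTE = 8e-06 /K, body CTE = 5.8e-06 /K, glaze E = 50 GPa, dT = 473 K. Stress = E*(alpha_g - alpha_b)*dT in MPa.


Stress = 50*1000*(8e-06 - 5.8e-06)*473 = 52.0 MPa

52.0


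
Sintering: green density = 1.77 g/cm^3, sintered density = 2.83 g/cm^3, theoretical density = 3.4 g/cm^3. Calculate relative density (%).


Relative = 2.83 / 3.4 * 100 = 83.2%

83.2


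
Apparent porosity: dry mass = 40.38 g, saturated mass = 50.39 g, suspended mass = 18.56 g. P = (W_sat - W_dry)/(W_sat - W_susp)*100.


P = (50.39 - 40.38) / (50.39 - 18.56) * 100 = 10.01 / 31.83 * 100 = 31.4%

31.4


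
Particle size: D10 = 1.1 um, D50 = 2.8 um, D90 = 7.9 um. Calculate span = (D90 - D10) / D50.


Span = (7.9 - 1.1) / 2.8 = 6.8 / 2.8 = 2.429

2.429


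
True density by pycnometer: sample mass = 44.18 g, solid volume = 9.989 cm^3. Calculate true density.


TD = 44.18 / 9.989 = 4.423 g/cm^3

4.423


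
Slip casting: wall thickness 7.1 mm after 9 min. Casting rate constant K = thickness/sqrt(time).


K = 7.1 / sqrt(9) = 7.1 / 3.0 = 2.367 mm/min^0.5

2.367


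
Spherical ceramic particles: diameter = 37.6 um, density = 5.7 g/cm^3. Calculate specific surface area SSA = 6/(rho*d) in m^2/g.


SSA = 6 / (5.7 * 37.6) = 0.028 m^2/g

0.028


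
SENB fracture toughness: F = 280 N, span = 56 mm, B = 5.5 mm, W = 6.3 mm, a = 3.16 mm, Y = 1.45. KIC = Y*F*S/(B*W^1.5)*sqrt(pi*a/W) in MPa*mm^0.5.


KIC = 1.45*280*56/(5.5*6.3^1.5)*sqrt(pi*3.16/6.3) = 328.16

328.16


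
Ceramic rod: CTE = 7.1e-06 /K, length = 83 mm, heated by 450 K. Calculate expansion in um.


dL = 7.1e-06 * 83 * 450 * 1000 = 265.185 um

265.185


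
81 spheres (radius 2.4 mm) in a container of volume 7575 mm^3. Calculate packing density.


V_sphere = 4/3*pi*2.4^3 = 57.9058 mm^3
Total V = 81*57.9058 = 4690.3698 mm^3
PD = 4690.3698 / 7575 = 0.619

0.619


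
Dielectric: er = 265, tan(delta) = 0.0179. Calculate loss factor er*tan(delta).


Loss = 265 * 0.0179 = 4.744

4.744


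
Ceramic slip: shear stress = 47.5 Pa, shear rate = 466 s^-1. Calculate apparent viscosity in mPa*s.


eta = tau/gamma * 1000 = 47.5/466 * 1000 = 101.9 mPa*s

101.9


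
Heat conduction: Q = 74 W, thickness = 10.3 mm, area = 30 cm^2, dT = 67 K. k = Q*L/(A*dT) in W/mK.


k = 74*10.3/1000/(30/10000*67) = 3.79 W/mK

3.79


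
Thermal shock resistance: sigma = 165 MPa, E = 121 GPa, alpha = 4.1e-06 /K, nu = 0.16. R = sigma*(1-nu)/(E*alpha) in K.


R = 165*(1-0.16)/(121*1000*4.1e-06) = 279 K

279


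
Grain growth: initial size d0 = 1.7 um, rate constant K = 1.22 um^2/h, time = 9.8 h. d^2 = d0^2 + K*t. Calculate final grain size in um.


d^2 = 1.7^2 + 1.22*9.8 = 14.846
d = sqrt(14.846) = 3.85 um

3.85


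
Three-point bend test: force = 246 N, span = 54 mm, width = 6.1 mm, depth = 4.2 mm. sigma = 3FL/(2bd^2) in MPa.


sigma = 3*246*54/(2*6.1*4.2^2) = 185.2 MPa

185.2


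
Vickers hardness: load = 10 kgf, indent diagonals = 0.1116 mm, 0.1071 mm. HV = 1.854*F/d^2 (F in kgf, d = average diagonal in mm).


d_avg = (0.1116+0.1071)/2 = 0.10935 mm
HV = 1.854*10/0.10935^2 = 1551

1551


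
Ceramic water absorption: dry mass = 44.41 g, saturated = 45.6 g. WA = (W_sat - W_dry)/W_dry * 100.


WA = (45.6 - 44.41) / 44.41 * 100 = 2.68%

2.68


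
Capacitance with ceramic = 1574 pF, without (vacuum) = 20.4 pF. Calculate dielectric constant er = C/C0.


er = 1574 / 20.4 = 77.16

77.16


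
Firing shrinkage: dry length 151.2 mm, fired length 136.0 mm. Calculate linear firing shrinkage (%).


FS = (151.2 - 136.0) / 151.2 * 100 = 10.05%

10.05


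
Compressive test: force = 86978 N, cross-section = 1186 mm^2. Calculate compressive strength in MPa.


CS = 86978 / 1186 = 73.3 MPa

73.3


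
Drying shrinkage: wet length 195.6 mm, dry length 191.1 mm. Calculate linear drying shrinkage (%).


DS = (195.6 - 191.1) / 195.6 * 100 = 2.3%

2.3


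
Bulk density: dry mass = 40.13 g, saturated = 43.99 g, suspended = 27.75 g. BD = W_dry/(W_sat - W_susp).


BD = 40.13 / (43.99 - 27.75) = 40.13 / 16.24 = 2.471 g/cm^3

2.471


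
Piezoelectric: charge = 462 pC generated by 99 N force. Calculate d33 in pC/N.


d33 = 462 / 99 = 4.7 pC/N

4.7


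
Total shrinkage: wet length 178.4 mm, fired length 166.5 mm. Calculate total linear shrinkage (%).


TS = (178.4 - 166.5) / 178.4 * 100 = 6.67%

6.67


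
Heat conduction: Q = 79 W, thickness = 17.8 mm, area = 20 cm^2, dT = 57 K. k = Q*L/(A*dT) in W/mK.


k = 79*17.8/1000/(20/10000*57) = 12.34 W/mK

12.34


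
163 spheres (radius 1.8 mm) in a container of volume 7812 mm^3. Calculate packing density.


V_sphere = 4/3*pi*1.8^3 = 24.429 mm^3
Total V = 163*24.429 = 3981.927 mm^3
PD = 3981.927 / 7812 = 0.51

0.51


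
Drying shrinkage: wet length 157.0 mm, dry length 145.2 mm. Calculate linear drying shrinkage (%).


DS = (157.0 - 145.2) / 157.0 * 100 = 7.52%

7.52


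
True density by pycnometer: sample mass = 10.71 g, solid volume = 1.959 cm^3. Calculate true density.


TD = 10.71 / 1.959 = 5.467 g/cm^3

5.467


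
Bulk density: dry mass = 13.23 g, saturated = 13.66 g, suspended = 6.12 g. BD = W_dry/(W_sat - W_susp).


BD = 13.23 / (13.66 - 6.12) = 13.23 / 7.54 = 1.755 g/cm^3

1.755


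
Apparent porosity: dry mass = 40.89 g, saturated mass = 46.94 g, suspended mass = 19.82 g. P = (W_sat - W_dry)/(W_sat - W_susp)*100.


P = (46.94 - 40.89) / (46.94 - 19.82) * 100 = 6.05 / 27.12 * 100 = 22.3%

22.3


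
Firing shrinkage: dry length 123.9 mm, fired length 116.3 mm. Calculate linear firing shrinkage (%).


FS = (123.9 - 116.3) / 123.9 * 100 = 6.13%

6.13


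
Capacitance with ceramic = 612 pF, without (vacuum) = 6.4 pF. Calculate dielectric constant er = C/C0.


er = 612 / 6.4 = 95.63

95.63


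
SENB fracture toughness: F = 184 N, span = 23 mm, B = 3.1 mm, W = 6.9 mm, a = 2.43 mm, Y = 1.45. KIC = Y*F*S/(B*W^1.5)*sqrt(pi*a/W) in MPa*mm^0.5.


KIC = 1.45*184*23/(3.1*6.9^1.5)*sqrt(pi*2.43/6.9) = 114.88

114.88


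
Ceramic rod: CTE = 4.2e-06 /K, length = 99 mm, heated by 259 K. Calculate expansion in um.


dL = 4.2e-06 * 99 * 259 * 1000 = 107.692 um

107.692


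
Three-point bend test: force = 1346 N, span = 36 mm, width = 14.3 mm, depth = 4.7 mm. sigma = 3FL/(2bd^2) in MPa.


sigma = 3*1346*36/(2*14.3*4.7^2) = 230.1 MPa

230.1


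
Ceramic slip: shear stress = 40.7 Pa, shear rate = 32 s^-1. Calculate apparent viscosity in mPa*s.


eta = tau/gamma * 1000 = 40.7/32 * 1000 = 1271.9 mPa*s

1271.9


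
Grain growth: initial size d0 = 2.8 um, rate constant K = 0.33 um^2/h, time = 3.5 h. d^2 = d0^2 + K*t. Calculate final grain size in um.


d^2 = 2.8^2 + 0.33*3.5 = 8.995
d = sqrt(8.995) = 3.0 um

3.0


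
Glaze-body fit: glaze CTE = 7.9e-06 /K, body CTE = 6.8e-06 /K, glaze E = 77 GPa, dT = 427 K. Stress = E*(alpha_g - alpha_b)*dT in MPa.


Stress = 77*1000*(7.9e-06 - 6.8e-06)*427 = 36.2 MPa

36.2


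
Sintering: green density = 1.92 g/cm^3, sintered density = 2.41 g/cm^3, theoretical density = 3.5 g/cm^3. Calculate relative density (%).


Relative = 2.41 / 3.5 * 100 = 68.9%

68.9


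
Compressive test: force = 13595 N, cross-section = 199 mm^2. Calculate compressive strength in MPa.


CS = 13595 / 199 = 68.3 MPa

68.3


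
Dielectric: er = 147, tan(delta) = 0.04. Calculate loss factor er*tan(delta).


Loss = 147 * 0.04 = 5.88

5.88


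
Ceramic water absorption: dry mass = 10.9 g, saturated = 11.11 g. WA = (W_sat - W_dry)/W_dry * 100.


WA = (11.11 - 10.9) / 10.9 * 100 = 1.93%

1.93


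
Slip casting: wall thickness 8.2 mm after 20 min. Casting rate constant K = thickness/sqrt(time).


K = 8.2 / sqrt(20) = 8.2 / 4.4721 = 1.834 mm/min^0.5

1.834


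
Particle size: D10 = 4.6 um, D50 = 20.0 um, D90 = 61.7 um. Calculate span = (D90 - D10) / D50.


Span = (61.7 - 4.6) / 20.0 = 57.1 / 20.0 = 2.855

2.855


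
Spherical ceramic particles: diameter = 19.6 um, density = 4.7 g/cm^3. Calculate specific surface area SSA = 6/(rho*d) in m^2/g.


SSA = 6 / (4.7 * 19.6) = 0.065 m^2/g

0.065


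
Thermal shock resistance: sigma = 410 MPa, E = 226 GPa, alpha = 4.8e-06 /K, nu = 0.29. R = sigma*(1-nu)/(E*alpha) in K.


R = 410*(1-0.29)/(226*1000*4.8e-06) = 268 K

268


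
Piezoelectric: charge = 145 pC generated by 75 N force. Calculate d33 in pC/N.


d33 = 145 / 75 = 1.9 pC/N

1.9


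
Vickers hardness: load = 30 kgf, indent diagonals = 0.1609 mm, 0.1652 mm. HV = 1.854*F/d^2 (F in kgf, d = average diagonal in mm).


d_avg = (0.1609+0.1652)/2 = 0.16305 mm
HV = 1.854*30/0.16305^2 = 2092

2092


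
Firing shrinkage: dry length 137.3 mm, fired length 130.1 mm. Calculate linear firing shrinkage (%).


FS = (137.3 - 130.1) / 137.3 * 100 = 5.24%

5.24


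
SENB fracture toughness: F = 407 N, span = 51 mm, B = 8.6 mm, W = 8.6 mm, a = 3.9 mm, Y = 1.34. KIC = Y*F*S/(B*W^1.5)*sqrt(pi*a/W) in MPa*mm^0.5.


KIC = 1.34*407*51/(8.6*8.6^1.5)*sqrt(pi*3.9/8.6) = 153.07

153.07


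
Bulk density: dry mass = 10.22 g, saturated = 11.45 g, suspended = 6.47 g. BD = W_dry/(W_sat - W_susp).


BD = 10.22 / (11.45 - 6.47) = 10.22 / 4.98 = 2.052 g/cm^3

2.052


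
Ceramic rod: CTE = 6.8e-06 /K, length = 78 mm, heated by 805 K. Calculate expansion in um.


dL = 6.8e-06 * 78 * 805 * 1000 = 426.972 um

426.972


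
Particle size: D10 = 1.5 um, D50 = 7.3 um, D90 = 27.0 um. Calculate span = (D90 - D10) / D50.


Span = (27.0 - 1.5) / 7.3 = 25.5 / 7.3 = 3.493

3.493


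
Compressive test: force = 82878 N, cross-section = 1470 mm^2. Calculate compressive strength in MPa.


CS = 82878 / 1470 = 56.4 MPa

56.4


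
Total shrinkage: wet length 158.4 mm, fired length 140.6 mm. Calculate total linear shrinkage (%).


TS = (158.4 - 140.6) / 158.4 * 100 = 11.24%

11.24


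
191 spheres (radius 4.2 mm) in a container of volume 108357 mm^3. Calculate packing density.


V_sphere = 4/3*pi*4.2^3 = 310.3391 mm^3
Total V = 191*310.3391 = 59274.7681 mm^3
PD = 59274.7681 / 108357 = 0.547

0.547


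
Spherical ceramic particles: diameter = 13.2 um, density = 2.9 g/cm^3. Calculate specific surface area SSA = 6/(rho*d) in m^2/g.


SSA = 6 / (2.9 * 13.2) = 0.157 m^2/g

0.157


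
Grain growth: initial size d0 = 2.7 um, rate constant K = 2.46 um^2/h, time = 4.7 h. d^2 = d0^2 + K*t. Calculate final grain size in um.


d^2 = 2.7^2 + 2.46*4.7 = 18.852
d = sqrt(18.852) = 4.34 um

4.34


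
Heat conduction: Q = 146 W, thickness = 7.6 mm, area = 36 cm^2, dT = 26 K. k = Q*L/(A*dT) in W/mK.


k = 146*7.6/1000/(36/10000*26) = 11.85 W/mK

11.85


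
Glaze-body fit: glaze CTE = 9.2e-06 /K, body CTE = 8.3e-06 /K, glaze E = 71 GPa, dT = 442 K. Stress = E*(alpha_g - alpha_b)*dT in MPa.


Stress = 71*1000*(9.2e-06 - 8.3e-06)*442 = 28.2 MPa

28.2


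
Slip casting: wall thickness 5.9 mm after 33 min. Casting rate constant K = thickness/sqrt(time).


K = 5.9 / sqrt(33) = 5.9 / 5.7446 = 1.027 mm/min^0.5

1.027


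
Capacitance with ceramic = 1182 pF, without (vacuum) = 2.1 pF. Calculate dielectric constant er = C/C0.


er = 1182 / 2.1 = 562.86

562.86


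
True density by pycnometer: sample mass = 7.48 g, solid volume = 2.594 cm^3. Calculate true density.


TD = 7.48 / 2.594 = 2.884 g/cm^3

2.884


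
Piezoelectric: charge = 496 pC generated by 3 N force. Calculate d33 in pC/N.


d33 = 496 / 3 = 165.3 pC/N

165.3


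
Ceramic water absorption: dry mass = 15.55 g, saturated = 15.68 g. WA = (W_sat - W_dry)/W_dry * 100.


WA = (15.68 - 15.55) / 15.55 * 100 = 0.84%

0.84


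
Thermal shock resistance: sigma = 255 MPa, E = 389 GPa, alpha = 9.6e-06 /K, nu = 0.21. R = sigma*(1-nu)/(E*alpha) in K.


R = 255*(1-0.21)/(389*1000*9.6e-06) = 54 K

54


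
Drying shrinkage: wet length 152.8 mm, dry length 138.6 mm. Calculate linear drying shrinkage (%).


DS = (152.8 - 138.6) / 152.8 * 100 = 9.29%

9.29


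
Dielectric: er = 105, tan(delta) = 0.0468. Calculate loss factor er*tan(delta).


Loss = 105 * 0.0468 = 4.914

4.914


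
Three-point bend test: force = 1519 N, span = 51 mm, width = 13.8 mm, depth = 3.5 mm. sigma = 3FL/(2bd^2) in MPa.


sigma = 3*1519*51/(2*13.8*3.5^2) = 687.4 MPa

687.4


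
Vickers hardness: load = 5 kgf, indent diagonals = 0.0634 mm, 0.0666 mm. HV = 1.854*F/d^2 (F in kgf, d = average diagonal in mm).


d_avg = (0.0634+0.0666)/2 = 0.065 mm
HV = 1.854*5/0.065^2 = 2194

2194


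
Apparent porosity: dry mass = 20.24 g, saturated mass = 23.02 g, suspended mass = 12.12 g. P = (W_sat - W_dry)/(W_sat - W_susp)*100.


P = (23.02 - 20.24) / (23.02 - 12.12) * 100 = 2.78 / 10.9 * 100 = 25.5%

25.5


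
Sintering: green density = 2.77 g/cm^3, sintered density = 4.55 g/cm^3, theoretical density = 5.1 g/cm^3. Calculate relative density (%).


Relative = 4.55 / 5.1 * 100 = 89.2%

89.2


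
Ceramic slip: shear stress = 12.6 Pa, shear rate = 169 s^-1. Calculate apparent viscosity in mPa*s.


eta = tau/gamma * 1000 = 12.6/169 * 1000 = 74.6 mPa*s

74.6


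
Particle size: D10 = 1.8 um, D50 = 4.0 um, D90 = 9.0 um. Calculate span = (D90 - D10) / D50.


Span = (9.0 - 1.8) / 4.0 = 7.2 / 4.0 = 1.8

1.8


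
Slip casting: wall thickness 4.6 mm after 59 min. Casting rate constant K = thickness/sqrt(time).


K = 4.6 / sqrt(59) = 4.6 / 7.6811 = 0.599 mm/min^0.5

0.599


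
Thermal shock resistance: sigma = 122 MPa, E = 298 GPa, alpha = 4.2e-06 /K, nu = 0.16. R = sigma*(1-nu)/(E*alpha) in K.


R = 122*(1-0.16)/(298*1000*4.2e-06) = 82 K

82


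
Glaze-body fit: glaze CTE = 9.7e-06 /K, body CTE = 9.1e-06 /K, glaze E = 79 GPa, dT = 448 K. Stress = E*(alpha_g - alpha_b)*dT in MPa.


Stress = 79*1000*(9.7e-06 - 9.1e-06)*448 = 21.2 MPa

21.2


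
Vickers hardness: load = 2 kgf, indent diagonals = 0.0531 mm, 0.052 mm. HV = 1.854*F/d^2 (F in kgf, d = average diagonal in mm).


d_avg = (0.0531+0.052)/2 = 0.05255 mm
HV = 1.854*2/0.05255^2 = 1343

1343


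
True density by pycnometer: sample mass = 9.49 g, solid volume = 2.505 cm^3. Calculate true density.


TD = 9.49 / 2.505 = 3.788 g/cm^3

3.788


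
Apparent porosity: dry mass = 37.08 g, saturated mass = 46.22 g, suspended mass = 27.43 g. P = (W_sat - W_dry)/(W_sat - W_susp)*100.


P = (46.22 - 37.08) / (46.22 - 27.43) * 100 = 9.14 / 18.79 * 100 = 48.6%

48.6


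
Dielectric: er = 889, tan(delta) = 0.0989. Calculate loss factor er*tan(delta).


Loss = 889 * 0.0989 = 87.922

87.922


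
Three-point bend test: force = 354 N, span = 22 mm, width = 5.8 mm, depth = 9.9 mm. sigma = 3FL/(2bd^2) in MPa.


sigma = 3*354*22/(2*5.8*9.9^2) = 20.6 MPa

20.6


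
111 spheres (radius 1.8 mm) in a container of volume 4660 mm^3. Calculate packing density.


V_sphere = 4/3*pi*1.8^3 = 24.429 mm^3
Total V = 111*24.429 = 2711.619 mm^3
PD = 2711.619 / 4660 = 0.582

0.582


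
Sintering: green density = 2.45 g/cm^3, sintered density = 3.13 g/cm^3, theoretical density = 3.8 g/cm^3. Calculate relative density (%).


Relative = 3.13 / 3.8 * 100 = 82.4%

82.4


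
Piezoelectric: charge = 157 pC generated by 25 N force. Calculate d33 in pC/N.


d33 = 157 / 25 = 6.3 pC/N

6.3


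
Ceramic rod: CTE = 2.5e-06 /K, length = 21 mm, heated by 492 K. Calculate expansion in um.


dL = 2.5e-06 * 21 * 492 * 1000 = 25.83 um

25.83


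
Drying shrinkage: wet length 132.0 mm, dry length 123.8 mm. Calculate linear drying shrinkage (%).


DS = (132.0 - 123.8) / 132.0 * 100 = 6.21%

6.21


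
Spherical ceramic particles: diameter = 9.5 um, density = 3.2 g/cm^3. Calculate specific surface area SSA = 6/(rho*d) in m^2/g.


SSA = 6 / (3.2 * 9.5) = 0.197 m^2/g

0.197


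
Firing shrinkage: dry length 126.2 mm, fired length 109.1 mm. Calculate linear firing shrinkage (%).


FS = (126.2 - 109.1) / 126.2 * 100 = 13.55%

13.55


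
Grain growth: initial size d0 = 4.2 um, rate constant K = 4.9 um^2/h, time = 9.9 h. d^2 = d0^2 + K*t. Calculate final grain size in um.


d^2 = 4.2^2 + 4.9*9.9 = 66.15
d = sqrt(66.15) = 8.13 um

8.13


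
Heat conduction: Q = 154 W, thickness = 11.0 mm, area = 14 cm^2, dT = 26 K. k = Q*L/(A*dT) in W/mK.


k = 154*11.0/1000/(14/10000*26) = 46.54 W/mK

46.54


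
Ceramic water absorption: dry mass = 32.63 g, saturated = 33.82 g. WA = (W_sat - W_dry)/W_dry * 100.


WA = (33.82 - 32.63) / 32.63 * 100 = 3.65%

3.65


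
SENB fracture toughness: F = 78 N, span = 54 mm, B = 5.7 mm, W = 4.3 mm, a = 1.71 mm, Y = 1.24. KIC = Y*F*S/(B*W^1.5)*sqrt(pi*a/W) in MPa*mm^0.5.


KIC = 1.24*78*54/(5.7*4.3^1.5)*sqrt(pi*1.71/4.3) = 114.86

114.86


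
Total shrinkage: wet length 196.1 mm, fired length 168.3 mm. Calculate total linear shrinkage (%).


TS = (196.1 - 168.3) / 196.1 * 100 = 14.18%

14.18


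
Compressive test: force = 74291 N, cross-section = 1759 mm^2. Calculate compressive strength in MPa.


CS = 74291 / 1759 = 42.2 MPa

42.2


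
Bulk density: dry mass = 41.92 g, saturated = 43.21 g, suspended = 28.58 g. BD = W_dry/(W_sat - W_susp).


BD = 41.92 / (43.21 - 28.58) = 41.92 / 14.63 = 2.865 g/cm^3

2.865


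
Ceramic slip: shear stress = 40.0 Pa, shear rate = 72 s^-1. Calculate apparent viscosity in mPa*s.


eta = tau/gamma * 1000 = 40.0/72 * 1000 = 555.6 mPa*s

555.6


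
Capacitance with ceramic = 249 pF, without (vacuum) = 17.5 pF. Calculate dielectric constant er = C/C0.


er = 249 / 17.5 = 14.23

14.23


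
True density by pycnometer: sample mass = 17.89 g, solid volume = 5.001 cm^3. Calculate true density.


TD = 17.89 / 5.001 = 3.577 g/cm^3

3.577


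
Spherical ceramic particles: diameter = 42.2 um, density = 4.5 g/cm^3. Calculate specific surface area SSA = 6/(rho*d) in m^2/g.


SSA = 6 / (4.5 * 42.2) = 0.032 m^2/g

0.032


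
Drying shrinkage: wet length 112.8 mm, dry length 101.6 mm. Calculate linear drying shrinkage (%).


DS = (112.8 - 101.6) / 112.8 * 100 = 9.93%

9.93


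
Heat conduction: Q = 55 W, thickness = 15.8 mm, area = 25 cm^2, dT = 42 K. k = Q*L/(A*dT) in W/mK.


k = 55*15.8/1000/(25/10000*42) = 8.28 W/mK

8.28


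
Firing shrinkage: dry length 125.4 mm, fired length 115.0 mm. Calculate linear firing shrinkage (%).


FS = (125.4 - 115.0) / 125.4 * 100 = 8.29%

8.29


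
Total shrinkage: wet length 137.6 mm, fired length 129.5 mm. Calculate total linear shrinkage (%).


TS = (137.6 - 129.5) / 137.6 * 100 = 5.89%

5.89


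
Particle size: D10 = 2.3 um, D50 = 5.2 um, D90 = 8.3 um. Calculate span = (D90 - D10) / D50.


Span = (8.3 - 2.3) / 5.2 = 6.0 / 5.2 = 1.154

1.154


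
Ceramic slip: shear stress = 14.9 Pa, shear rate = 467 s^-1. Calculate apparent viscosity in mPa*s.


eta = tau/gamma * 1000 = 14.9/467 * 1000 = 31.9 mPa*s

31.9


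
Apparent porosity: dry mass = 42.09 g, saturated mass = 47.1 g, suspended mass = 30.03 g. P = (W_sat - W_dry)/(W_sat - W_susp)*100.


P = (47.1 - 42.09) / (47.1 - 30.03) * 100 = 5.01 / 17.07 * 100 = 29.3%

29.3


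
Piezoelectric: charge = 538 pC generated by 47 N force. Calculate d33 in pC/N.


d33 = 538 / 47 = 11.4 pC/N

11.4


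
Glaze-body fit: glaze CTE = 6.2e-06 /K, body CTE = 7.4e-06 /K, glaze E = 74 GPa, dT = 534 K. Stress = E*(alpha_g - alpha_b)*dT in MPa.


Stress = 74*1000*(6.2e-06 - 7.4e-06)*534 = -47.4 MPa

-47.4


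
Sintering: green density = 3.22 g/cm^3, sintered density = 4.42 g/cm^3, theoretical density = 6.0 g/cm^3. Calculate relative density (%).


Relative = 4.42 / 6.0 * 100 = 73.7%

73.7


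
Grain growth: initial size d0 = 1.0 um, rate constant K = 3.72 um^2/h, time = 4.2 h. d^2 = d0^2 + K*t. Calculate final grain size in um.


d^2 = 1.0^2 + 3.72*4.2 = 16.624
d = sqrt(16.624) = 4.08 um

4.08


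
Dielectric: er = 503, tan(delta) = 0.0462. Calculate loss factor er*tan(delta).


Loss = 503 * 0.0462 = 23.239

23.239


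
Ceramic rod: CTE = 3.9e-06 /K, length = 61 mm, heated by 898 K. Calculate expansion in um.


dL = 3.9e-06 * 61 * 898 * 1000 = 213.634 um

213.634


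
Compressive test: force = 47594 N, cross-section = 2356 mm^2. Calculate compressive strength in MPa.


CS = 47594 / 2356 = 20.2 MPa

20.2


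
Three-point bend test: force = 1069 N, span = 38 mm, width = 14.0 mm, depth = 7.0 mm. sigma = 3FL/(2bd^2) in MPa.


sigma = 3*1069*38/(2*14.0*7.0^2) = 88.8 MPa

88.8


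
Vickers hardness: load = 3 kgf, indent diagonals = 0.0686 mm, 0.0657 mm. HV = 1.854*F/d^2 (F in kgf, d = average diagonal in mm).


d_avg = (0.0686+0.0657)/2 = 0.06715 mm
HV = 1.854*3/0.06715^2 = 1233

1233


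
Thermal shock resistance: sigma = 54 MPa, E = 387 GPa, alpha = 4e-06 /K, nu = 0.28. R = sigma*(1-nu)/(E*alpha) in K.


R = 54*(1-0.28)/(387*1000*4e-06) = 25 K

25


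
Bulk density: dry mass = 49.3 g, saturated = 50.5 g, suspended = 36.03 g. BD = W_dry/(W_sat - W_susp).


BD = 49.3 / (50.5 - 36.03) = 49.3 / 14.47 = 3.407 g/cm^3

3.407


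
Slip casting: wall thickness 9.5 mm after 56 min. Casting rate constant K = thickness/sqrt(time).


K = 9.5 / sqrt(56) = 9.5 / 7.4833 = 1.269 mm/min^0.5

1.269


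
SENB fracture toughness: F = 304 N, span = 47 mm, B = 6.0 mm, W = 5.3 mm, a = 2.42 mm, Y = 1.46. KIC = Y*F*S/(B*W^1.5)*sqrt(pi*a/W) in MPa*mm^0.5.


KIC = 1.46*304*47/(6.0*5.3^1.5)*sqrt(pi*2.42/5.3) = 341.27

341.27


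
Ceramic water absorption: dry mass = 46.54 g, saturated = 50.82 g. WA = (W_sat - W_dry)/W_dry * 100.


WA = (50.82 - 46.54) / 46.54 * 100 = 9.2%

9.2


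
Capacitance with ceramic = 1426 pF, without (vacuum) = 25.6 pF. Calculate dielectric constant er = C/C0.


er = 1426 / 25.6 = 55.7

55.7


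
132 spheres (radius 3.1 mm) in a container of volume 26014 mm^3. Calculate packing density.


V_sphere = 4/3*pi*3.1^3 = 124.7882 mm^3
Total V = 132*124.7882 = 16472.0424 mm^3
PD = 16472.0424 / 26014 = 0.633

0.633


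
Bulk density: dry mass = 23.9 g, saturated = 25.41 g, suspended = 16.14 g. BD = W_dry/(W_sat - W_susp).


BD = 23.9 / (25.41 - 16.14) = 23.9 / 9.27 = 2.578 g/cm^3

2.578


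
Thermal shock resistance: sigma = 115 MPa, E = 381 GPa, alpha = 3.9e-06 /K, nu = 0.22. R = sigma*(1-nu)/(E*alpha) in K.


R = 115*(1-0.22)/(381*1000*3.9e-06) = 60 K

60


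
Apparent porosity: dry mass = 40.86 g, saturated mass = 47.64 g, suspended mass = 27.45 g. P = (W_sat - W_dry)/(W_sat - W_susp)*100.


P = (47.64 - 40.86) / (47.64 - 27.45) * 100 = 6.78 / 20.19 * 100 = 33.6%

33.6


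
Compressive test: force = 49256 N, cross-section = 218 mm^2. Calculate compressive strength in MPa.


CS = 49256 / 218 = 225.9 MPa

225.9


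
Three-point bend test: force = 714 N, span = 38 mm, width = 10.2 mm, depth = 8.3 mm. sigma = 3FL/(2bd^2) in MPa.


sigma = 3*714*38/(2*10.2*8.3^2) = 57.9 MPa

57.9


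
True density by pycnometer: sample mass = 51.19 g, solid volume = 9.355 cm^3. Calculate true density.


TD = 51.19 / 9.355 = 5.472 g/cm^3

5.472


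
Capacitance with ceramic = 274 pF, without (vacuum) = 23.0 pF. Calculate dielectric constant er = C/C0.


er = 274 / 23.0 = 11.91

11.91


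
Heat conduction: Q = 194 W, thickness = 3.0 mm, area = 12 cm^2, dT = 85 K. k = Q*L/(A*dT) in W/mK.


k = 194*3.0/1000/(12/10000*85) = 5.71 W/mK

5.71


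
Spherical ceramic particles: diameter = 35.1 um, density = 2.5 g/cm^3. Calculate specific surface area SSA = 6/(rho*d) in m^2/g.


SSA = 6 / (2.5 * 35.1) = 0.068 m^2/g

0.068


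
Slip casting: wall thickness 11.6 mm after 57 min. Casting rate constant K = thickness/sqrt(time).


K = 11.6 / sqrt(57) = 11.6 / 7.5498 = 1.536 mm/min^0.5

1.536


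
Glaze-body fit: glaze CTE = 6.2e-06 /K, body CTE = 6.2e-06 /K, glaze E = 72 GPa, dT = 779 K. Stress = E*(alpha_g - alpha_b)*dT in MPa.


Stress = 72*1000*(6.2e-06 - 6.2e-06)*779 = 0.0 MPa

0.0


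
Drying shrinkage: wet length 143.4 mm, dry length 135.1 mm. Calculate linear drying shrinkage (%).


DS = (143.4 - 135.1) / 143.4 * 100 = 5.79%

5.79


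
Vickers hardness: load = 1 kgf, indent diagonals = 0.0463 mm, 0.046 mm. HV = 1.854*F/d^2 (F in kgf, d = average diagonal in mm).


d_avg = (0.0463+0.046)/2 = 0.04615 mm
HV = 1.854*1/0.04615^2 = 870

870


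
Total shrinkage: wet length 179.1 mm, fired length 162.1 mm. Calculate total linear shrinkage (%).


TS = (179.1 - 162.1) / 179.1 * 100 = 9.49%

9.49


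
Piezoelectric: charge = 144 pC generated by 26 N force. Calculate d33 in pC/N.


d33 = 144 / 26 = 5.5 pC/N

5.5


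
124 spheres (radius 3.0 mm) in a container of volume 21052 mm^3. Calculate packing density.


V_sphere = 4/3*pi*3.0^3 = 113.0973 mm^3
Total V = 124*113.0973 = 14024.0652 mm^3
PD = 14024.0652 / 21052 = 0.666

0.666


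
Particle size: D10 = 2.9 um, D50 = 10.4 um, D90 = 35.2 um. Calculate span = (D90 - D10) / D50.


Span = (35.2 - 2.9) / 10.4 = 32.3 / 10.4 = 3.106

3.106


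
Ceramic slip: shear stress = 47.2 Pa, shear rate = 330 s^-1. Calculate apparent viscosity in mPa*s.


eta = tau/gamma * 1000 = 47.2/330 * 1000 = 143.0 mPa*s

143.0


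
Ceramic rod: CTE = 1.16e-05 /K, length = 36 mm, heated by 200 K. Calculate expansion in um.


dL = 1.16e-05 * 36 * 200 * 1000 = 83.52 um

83.52


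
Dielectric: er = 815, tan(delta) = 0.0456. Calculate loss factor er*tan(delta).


Loss = 815 * 0.0456 = 37.164

37.164


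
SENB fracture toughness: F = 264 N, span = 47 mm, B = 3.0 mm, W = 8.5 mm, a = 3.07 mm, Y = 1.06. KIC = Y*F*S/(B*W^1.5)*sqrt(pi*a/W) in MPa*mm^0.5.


KIC = 1.06*264*47/(3.0*8.5^1.5)*sqrt(pi*3.07/8.5) = 188.45

188.45


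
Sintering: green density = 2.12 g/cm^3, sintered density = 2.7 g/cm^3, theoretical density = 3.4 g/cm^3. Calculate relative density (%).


Relative = 2.7 / 3.4 * 100 = 79.4%

79.4


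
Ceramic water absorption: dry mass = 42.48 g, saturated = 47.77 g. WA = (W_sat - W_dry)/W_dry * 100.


WA = (47.77 - 42.48) / 42.48 * 100 = 12.45%

12.45


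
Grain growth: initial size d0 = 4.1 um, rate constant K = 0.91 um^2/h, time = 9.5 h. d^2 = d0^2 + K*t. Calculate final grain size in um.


d^2 = 4.1^2 + 0.91*9.5 = 25.455
d = sqrt(25.455) = 5.05 um

5.05


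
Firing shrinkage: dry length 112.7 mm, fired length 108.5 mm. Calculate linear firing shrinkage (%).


FS = (112.7 - 108.5) / 112.7 * 100 = 3.73%

3.73


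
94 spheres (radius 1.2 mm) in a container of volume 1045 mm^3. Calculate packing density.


V_sphere = 4/3*pi*1.2^3 = 7.2382 mm^3
Total V = 94*7.2382 = 680.3908 mm^3
PD = 680.3908 / 1045 = 0.651

0.651


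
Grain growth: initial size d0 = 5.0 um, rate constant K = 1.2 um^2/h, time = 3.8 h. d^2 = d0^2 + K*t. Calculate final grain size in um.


d^2 = 5.0^2 + 1.2*3.8 = 29.56
d = sqrt(29.56) = 5.44 um

5.44


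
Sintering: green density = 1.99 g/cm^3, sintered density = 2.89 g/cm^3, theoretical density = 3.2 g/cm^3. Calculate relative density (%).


Relative = 2.89 / 3.2 * 100 = 90.3%

90.3


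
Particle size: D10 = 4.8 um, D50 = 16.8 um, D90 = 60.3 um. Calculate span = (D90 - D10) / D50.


Span = (60.3 - 4.8) / 16.8 = 55.5 / 16.8 = 3.304

3.304


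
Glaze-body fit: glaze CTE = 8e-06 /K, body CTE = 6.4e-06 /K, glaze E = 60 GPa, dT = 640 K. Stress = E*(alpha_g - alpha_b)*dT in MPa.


Stress = 60*1000*(8e-06 - 6.4e-06)*640 = 61.4 MPa

61.4


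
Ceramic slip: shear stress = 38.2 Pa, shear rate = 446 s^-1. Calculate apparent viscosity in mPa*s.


eta = tau/gamma * 1000 = 38.2/446 * 1000 = 85.7 mPa*s

85.7


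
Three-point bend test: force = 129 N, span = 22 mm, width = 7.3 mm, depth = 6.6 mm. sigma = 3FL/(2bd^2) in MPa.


sigma = 3*129*22/(2*7.3*6.6^2) = 13.4 MPa

13.4


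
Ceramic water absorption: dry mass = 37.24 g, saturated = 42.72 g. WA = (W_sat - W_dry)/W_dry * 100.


WA = (42.72 - 37.24) / 37.24 * 100 = 14.72%

14.72


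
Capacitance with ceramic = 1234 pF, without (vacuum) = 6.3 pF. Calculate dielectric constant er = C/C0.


er = 1234 / 6.3 = 195.87

195.87


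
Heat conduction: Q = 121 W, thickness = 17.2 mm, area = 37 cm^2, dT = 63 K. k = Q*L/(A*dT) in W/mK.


k = 121*17.2/1000/(37/10000*63) = 8.93 W/mK

8.93


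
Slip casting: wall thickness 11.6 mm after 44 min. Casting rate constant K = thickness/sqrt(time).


K = 11.6 / sqrt(44) = 11.6 / 6.6332 = 1.749 mm/min^0.5

1.749


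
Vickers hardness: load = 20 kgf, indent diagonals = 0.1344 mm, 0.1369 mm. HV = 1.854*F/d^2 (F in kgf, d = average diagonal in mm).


d_avg = (0.1344+0.1369)/2 = 0.13565 mm
HV = 1.854*20/0.13565^2 = 2015

2015


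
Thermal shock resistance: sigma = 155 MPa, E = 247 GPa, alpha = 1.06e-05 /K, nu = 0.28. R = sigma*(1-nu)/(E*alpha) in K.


R = 155*(1-0.28)/(247*1000*1.06e-05) = 43 K

43


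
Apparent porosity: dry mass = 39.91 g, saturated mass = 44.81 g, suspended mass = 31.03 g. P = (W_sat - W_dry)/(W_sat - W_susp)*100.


P = (44.81 - 39.91) / (44.81 - 31.03) * 100 = 4.9 / 13.78 * 100 = 35.6%

35.6


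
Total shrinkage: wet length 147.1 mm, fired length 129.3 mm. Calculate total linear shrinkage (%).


TS = (147.1 - 129.3) / 147.1 * 100 = 12.1%

12.1


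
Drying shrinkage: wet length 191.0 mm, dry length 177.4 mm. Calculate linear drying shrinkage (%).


DS = (191.0 - 177.4) / 191.0 * 100 = 7.12%

7.12


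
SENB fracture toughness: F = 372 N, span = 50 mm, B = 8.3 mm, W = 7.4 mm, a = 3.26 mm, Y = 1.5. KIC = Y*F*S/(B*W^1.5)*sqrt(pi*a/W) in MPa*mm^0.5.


KIC = 1.5*372*50/(8.3*7.4^1.5)*sqrt(pi*3.26/7.4) = 196.45

196.45


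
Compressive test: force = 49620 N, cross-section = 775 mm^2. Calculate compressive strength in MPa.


CS = 49620 / 775 = 64.0 MPa

64.0


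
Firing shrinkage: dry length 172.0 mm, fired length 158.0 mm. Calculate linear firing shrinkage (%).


FS = (172.0 - 158.0) / 172.0 * 100 = 8.14%

8.14


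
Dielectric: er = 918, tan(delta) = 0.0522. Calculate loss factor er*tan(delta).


Loss = 918 * 0.0522 = 47.92

47.92


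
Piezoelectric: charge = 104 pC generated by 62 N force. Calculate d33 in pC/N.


d33 = 104 / 62 = 1.7 pC/N

1.7


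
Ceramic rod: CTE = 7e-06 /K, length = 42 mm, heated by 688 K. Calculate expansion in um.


dL = 7e-06 * 42 * 688 * 1000 = 202.272 um

202.272


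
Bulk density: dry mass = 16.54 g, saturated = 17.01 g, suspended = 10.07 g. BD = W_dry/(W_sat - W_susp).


BD = 16.54 / (17.01 - 10.07) = 16.54 / 6.94 = 2.383 g/cm^3

2.383


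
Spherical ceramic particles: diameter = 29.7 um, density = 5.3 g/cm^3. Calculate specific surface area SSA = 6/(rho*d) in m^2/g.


SSA = 6 / (5.3 * 29.7) = 0.038 m^2/g

0.038


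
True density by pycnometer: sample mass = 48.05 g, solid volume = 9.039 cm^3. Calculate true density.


TD = 48.05 / 9.039 = 5.316 g/cm^3

5.316


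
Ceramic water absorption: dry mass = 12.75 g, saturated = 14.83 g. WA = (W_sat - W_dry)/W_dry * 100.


WA = (14.83 - 12.75) / 12.75 * 100 = 16.31%

16.31


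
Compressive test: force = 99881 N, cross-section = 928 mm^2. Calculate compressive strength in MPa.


CS = 99881 / 928 = 107.6 MPa

107.6


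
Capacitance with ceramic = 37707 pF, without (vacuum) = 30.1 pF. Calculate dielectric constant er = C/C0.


er = 37707 / 30.1 = 1252.72

1252.72


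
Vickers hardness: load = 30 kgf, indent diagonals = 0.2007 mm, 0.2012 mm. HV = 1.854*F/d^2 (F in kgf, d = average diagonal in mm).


d_avg = (0.2007+0.2012)/2 = 0.20095 mm
HV = 1.854*30/0.20095^2 = 1377

1377


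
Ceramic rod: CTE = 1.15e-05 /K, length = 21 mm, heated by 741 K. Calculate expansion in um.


dL = 1.15e-05 * 21 * 741 * 1000 = 178.952 um

178.952


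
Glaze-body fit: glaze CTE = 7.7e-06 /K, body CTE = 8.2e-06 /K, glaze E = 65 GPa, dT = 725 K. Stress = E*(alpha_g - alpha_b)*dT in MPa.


Stress = 65*1000*(7.7e-06 - 8.2e-06)*725 = -23.6 MPa

-23.6


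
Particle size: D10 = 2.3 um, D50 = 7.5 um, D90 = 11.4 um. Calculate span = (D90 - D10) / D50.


Span = (11.4 - 2.3) / 7.5 = 9.1 / 7.5 = 1.213

1.213


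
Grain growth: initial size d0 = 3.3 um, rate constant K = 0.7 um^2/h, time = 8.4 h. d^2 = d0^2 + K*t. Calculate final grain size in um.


d^2 = 3.3^2 + 0.7*8.4 = 16.77
d = sqrt(16.77) = 4.1 um

4.1


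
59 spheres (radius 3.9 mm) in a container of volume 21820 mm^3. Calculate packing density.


V_sphere = 4/3*pi*3.9^3 = 248.4748 mm^3
Total V = 59*248.4748 = 14660.0132 mm^3
PD = 14660.0132 / 21820 = 0.672

0.672


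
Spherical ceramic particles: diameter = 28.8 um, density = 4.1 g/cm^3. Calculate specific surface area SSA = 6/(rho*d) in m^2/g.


SSA = 6 / (4.1 * 28.8) = 0.051 m^2/g

0.051


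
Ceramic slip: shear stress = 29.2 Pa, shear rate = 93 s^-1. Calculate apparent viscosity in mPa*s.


eta = tau/gamma * 1000 = 29.2/93 * 1000 = 314.0 mPa*s

314.0


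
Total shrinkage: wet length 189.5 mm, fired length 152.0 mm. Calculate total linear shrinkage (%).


TS = (189.5 - 152.0) / 189.5 * 100 = 19.79%

19.79


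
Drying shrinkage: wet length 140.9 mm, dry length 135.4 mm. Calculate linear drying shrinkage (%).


DS = (140.9 - 135.4) / 140.9 * 100 = 3.9%

3.9


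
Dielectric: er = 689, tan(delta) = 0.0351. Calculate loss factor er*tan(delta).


Loss = 689 * 0.0351 = 24.184

24.184


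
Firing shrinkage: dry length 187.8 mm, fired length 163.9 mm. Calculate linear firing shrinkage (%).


FS = (187.8 - 163.9) / 187.8 * 100 = 12.73%

12.73


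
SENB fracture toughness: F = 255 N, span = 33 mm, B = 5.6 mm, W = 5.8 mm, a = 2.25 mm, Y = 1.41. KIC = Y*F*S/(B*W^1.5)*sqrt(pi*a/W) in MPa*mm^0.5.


KIC = 1.41*255*33/(5.6*5.8^1.5)*sqrt(pi*2.25/5.8) = 167.45

167.45


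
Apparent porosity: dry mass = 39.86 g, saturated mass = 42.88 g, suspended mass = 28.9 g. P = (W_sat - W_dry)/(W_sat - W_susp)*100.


P = (42.88 - 39.86) / (42.88 - 28.9) * 100 = 3.02 / 13.98 * 100 = 21.6%

21.6


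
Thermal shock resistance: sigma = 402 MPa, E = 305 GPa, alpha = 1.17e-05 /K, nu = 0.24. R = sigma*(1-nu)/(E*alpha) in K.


R = 402*(1-0.24)/(305*1000*1.17e-05) = 86 K

86


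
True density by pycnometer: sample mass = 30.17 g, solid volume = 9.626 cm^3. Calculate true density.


TD = 30.17 / 9.626 = 3.134 g/cm^3

3.134


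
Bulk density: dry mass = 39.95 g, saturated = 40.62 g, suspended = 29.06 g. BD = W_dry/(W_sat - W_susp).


BD = 39.95 / (40.62 - 29.06) = 39.95 / 11.56 = 3.456 g/cm^3

3.456


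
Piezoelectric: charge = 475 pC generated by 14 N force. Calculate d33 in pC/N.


d33 = 475 / 14 = 33.9 pC/N

33.9


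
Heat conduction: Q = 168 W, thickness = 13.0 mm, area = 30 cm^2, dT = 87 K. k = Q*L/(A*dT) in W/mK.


k = 168*13.0/1000/(30/10000*87) = 8.37 W/mK

8.37


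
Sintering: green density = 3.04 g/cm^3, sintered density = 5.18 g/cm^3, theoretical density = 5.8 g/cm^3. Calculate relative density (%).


Relative = 5.18 / 5.8 * 100 = 89.3%

89.3


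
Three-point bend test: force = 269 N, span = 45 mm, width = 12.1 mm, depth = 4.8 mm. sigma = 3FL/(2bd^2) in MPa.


sigma = 3*269*45/(2*12.1*4.8^2) = 65.1 MPa

65.1
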